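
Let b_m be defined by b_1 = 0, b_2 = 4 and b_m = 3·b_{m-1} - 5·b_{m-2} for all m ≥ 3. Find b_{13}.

-21312

Iterate the recurrence:
b_3 = 12, b_4 = 16, b_5 = -12, …, b_{10} = 3184, b_{11} = 6612, b_{12} = 3916, b_{13} = -21312.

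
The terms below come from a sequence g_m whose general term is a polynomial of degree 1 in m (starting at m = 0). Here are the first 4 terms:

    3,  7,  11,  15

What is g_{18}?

1st diffs: 4, 4, 4 (constant).
So g_m = 4m + 3.
Evaluating at m = 18 gives g_{18} = 75.

75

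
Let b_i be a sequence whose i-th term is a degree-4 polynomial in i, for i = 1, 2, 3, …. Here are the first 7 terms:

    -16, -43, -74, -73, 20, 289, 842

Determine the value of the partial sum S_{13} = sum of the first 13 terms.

1st diffs: -27, -31, 1, 93, 269, 553.
2nd diffs: -4, 32, 92, 176, 284.
3rd diffs: 36, 60, 84, 108.
4th diffs: 24, 24, 24 (constant).
Newton forward-difference form: b_i = -16 + (-27)·C(i-1,1) + (-4)·C(i-1,2) + 36·C(i-1,3) + 24·C(i-1,4).
Continuing: …, 1811, 3352, 5645, 8894, …, b_{13} = 19196.
Summing i = 1..13 (13 terms) gives 53170.

53170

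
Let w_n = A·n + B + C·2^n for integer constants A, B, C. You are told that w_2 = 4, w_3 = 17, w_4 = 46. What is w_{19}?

2097089

At n = 2, 3, 4: 2A + B + 4C = 4; 3A + B + 8C = 17; 4A + B + 16C = 46.
Subtracting the first from the second: A + 4C = 13.
Subtracting the second from the third: A + 8C = 29.
Solving: C = 4, A = -3, then B = -6.
So w_n = -3·n + (-6) + 4·2^n; at n=19 this is 2097089.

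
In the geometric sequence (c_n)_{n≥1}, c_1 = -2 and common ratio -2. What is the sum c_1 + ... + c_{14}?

c_n = (-2)·(-2)^(n-1).
S = (-2)·((-2)^14 - 1)/(-2 - 1) = (-2)·(16384 - 1)/(-3) = 10922.

10922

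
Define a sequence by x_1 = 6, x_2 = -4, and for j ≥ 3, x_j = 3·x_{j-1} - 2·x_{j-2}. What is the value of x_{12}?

-20464

Compute successive terms:
x_3 = -24; x_4 = -64; x_5 = -144; x_6 = -304; x_7 = -624; x_8 = -1264; x_9 = -2544; x_{10} = -5104; x_{11} = -10224; x_{12} = -20464.
(Characteristic roots are 2 and 1.)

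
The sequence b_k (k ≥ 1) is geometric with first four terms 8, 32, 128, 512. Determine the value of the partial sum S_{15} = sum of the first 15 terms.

Common ratio r = 4.
b_k = 8·4^(k-1).
S = 8·(4^15 - 1)/(4 - 1) = 8·(1073741824 - 1)/(3) = 2863311528.

2863311528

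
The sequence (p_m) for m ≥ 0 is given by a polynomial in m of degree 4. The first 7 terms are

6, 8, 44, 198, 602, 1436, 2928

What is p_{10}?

1st diffs: 2, 36, 154, 404, 834, 1492.
2nd diffs: 34, 118, 250, 430, 658.
3rd diffs: 84, 132, 180, 228.
4th diffs: 48, 48, 48 (constant).
So p_m = 2m^4 + 2m^3 - 3m^2 + m + 6.
Evaluating at m = 10 gives p_{10} = 21716.

21716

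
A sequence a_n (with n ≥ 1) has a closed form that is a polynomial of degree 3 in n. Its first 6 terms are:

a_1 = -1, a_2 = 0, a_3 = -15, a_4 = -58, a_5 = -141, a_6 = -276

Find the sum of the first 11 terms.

1st diffs: 1, -15, -43, -83, -135.
2nd diffs: -16, -28, -40, -52.
3rd diffs: -12, -12, -12 (constant).
So a_n = -2n^3 + 4n^2 + 3n - 6.
Continuing: …, -475, -750, -1113, -1576, …, a_{11} = -2151.
Summing n = 1..11 (11 terms) gives -6556.

-6556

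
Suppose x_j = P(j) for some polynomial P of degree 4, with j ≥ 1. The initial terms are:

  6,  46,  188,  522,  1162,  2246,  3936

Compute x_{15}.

66632

1st diffs: 40, 142, 334, 640, 1084, 1690.
2nd diffs: 102, 192, 306, 444, 606.
3rd diffs: 90, 114, 138, 162.
4th diffs: 24, 24, 24 (constant).
So x_j = j^4 + 5j^3 - 4j^2 + 2j + 2.
Evaluating at j = 15 gives x_{15} = 66632.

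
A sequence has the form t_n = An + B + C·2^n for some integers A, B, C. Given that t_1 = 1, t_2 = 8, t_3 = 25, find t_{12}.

20438

Plug in n = 1, 2, 3: A + B + 2C = 1; 2A + B + 4C = 8; 3A + B + 8C = 25.
Subtracting the first from the second: A + 2C = 7.
Subtracting the second from the third: A + 4C = 17.
Solving: C = 5, A = -3, then B = -6.
Hence t_{12} = -3·12 + (-6) + 5·4096 = 20438.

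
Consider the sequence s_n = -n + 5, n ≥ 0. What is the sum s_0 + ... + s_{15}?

Over n = 0..15: Σn = 120.
Total = (-1)·120 + (5)·16 = -40.

-40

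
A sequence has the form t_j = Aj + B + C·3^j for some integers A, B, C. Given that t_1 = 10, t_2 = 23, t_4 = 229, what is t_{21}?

Write the equations: A + B + 3C = 10; 2A + B + 9C = 23; 4A + B + 81C = 229.
Subtracting the first from the second: A + 6C = 13.
Subtracting the second from the third: 2A + 72C = 206.
Solving: C = 3, A = -5, then B = 6.
So t_j = -5·j + 6 + 3·3^j; at j=21 this is 31381059510.

31381059510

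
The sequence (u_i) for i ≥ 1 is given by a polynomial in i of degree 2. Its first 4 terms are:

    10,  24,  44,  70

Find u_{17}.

1st diffs: 14, 20, 26.
2nd diffs: 6, 6 (constant).
Newton forward-difference form: u_i = 10 + 14·C(i-1,1) + 6·C(i-1,2).
At i = 17: i-1 = 16, so u_{17} = 10 + 224 + 720 = 954.

954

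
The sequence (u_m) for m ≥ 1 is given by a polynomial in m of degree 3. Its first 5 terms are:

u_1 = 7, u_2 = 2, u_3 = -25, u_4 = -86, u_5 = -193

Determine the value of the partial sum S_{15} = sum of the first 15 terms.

-26810

1st diffs: -5, -27, -61, -107.
2nd diffs: -22, -34, -46.
3rd diffs: -12, -12 (constant).
Newton forward-difference form: u_m = 7 + (-5)·C(m-1,1) + (-22)·C(m-1,2) + (-12)·C(m-1,3).
Continuing: …, -358, -593, -910, -1321, …, u_{15} = -6433.
Summing m = 1..15 (15 terms) gives -26810.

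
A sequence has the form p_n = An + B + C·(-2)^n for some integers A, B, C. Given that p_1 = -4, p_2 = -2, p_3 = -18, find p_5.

-50

Write the equations: A + B - 2C = -4; 2A + B + 4C = -2; 3A + B - 8C = -18.
Subtracting the first from the second: A + 6C = 2.
Subtracting the second from the third: A - 12C = -16.
Solving: C = 1, A = -4, then B = 2.
So p_n = -4·n + 2 + 1·(-2)^n; at n=5 this is -50.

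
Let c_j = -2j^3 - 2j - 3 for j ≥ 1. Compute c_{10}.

-2023

c_{10} = -2·10^3 - 2·10 - 3 = -2023.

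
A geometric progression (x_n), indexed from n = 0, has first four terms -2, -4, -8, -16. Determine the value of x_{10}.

Common ratio r = 2.
x_n = (-2)·2^(n-0).
x_{10} = (-2)·2^10 = -2048.

-2048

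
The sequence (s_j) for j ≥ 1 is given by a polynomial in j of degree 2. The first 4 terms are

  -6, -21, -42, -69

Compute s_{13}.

-582

1st diffs: -15, -21, -27.
2nd diffs: -6, -6 (constant).
So s_j = -3j^2 - 6j + 3.
Evaluating at j = 13 gives s_{13} = -582.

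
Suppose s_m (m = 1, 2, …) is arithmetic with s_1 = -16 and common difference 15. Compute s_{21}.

284

s_m = -16 + (m - 1)·15.
s_{21} = -16 + 20·15 = 284.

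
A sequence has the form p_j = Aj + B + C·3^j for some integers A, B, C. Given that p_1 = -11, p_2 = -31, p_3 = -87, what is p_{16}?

The three given values yield: A + B + 3C = -11; 2A + B + 9C = -31; 3A + B + 27C = -87.
Subtracting the first from the second: A + 6C = -20.
Subtracting the second from the third: A + 18C = -56.
Solving: C = -3, A = -2, then B = 0.
Hence p_{16} = -2·16 + 0 + (-3)·43046721 = -129140195.

-129140195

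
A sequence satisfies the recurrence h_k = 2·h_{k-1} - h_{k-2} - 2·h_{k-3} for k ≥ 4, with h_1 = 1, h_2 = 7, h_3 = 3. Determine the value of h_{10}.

Applying the relation repeatedly:
h_4 = -3, h_5 = -23, h_6 = -49, h_7 = -69, h_8 = -43, h_9 = 81, h_{10} = 343.

343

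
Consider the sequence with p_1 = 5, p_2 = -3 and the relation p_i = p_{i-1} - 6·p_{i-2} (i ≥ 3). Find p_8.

p_3 = -33; p_4 = -15; p_5 = 183; p_6 = 273; p_7 = -825; p_8 = -2463.

-2463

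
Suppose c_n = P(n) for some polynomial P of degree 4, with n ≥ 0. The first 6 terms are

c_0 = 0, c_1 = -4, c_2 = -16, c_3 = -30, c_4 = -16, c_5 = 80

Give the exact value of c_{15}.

1st diffs: -4, -12, -14, 14, 96.
2nd diffs: -8, -2, 28, 82.
3rd diffs: 6, 30, 54.
4th diffs: 24, 24 (constant).
Newton forward-difference form: c_n = (-4)·C(n,1) + (-8)·C(n,2) + 6·C(n,3) + 24·C(n,4).
At n = 15: n = 15, so c_{15} = -60 - 840 + 2730 + 32760 = 34590.

34590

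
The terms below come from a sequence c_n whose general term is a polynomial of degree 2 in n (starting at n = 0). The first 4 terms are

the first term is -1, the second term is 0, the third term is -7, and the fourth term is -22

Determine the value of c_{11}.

1st diffs: 1, -7, -15.
2nd diffs: -8, -8 (constant).
So c_n = -4n^2 + 5n - 1.
Evaluating at n = 11 gives c_{11} = -430.

-430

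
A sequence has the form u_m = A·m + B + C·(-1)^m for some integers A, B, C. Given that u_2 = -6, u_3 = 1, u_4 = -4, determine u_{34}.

26

The three given values yield: 2A + B + C = -6; 3A + B - C = 1; 4A + B + C = -4.
Subtracting the first from the second: A - 2C = 7.
Subtracting the second from the third: A + 2C = -5.
Solving: C = -3, A = 1, then B = -5.
So u_m = 1·m + (-5) + (-3)·(-1)^m; at m=34 this is 26.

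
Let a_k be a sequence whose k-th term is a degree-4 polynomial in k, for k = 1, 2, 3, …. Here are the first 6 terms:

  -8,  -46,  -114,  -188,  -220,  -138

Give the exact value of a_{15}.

1st diffs: -38, -68, -74, -32, 82.
2nd diffs: -30, -6, 42, 114.
3rd diffs: 24, 48, 72.
4th diffs: 24, 24 (constant).
Newton forward-difference form: a_k = -8 + (-38)·C(k-1,1) + (-30)·C(k-1,2) + 24·C(k-1,3) + 24·C(k-1,4).
At k = 15: k-1 = 14, so a_{15} = -8 - 532 - 2730 + 8736 + 24024 = 29490.

29490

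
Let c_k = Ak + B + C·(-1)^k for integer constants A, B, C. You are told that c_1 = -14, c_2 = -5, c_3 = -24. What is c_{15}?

At k = 1, 2, 3: A + B - C = -14; 2A + B + C = -5; 3A + B - C = -24.
Subtracting the first from the second: A + 2C = 9.
Subtracting the second from the third: A - 2C = -19.
Solving: C = 7, A = -5, then B = -2.
Therefore c_{15} = -75 + (-2) + 7·(-1) = -84.

-84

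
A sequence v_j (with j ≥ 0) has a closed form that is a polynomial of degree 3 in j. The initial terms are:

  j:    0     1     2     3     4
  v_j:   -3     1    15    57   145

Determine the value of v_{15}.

9297

1st diffs: 4, 14, 42, 88.
2nd diffs: 10, 28, 46.
3rd diffs: 18, 18 (constant).
Newton forward-difference form: v_j = -3 + 4·C(j,1) + 10·C(j,2) + 18·C(j,3).
At j = 15: j = 15, so v_{15} = -3 + 60 + 1050 + 8190 = 9297.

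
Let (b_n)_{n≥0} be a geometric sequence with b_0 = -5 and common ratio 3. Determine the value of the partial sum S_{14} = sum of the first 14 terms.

-11957420

b_n = (-5)·3^(n-0).
S = (-5)·(3^14 - 1)/(3 - 1) = (-5)·(4782969 - 1)/(2) = -11957420.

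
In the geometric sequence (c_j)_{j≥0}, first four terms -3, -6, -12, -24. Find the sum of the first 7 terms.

-381

Common ratio r = 2.
c_j = (-3)·2^(j-0).
S = (-3)·(2^7 - 1)/(2 - 1) = (-3)·(128 - 1)/(1) = -381.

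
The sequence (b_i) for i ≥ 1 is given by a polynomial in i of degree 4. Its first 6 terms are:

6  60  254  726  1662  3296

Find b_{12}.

1st diffs: 54, 194, 472, 936, 1634.
2nd diffs: 140, 278, 464, 698.
3rd diffs: 138, 186, 234.
4th diffs: 48, 48 (constant).
So b_i = 2i^4 + 3i^3 + 2i^2 - 3i + 2.
Evaluating at i = 12 gives b_{12} = 46910.

46910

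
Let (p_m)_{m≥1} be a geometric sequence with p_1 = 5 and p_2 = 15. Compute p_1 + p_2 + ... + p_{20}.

Common ratio r = 3.
p_m = 5·3^(m-1).
S = 5·(3^20 - 1)/(3 - 1) = 5·(3486784401 - 1)/(2) = 8716961000.

8716961000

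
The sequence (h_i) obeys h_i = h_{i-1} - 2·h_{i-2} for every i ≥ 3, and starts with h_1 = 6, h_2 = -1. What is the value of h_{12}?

109

Iterate the recurrence:
h_3 = -13  h_4 = -11  h_5 = 15  h_6 = 37  h_7 = 7  h_8 = -67  h_9 = -81  h_{10} = 53  h_{11} = 215  h_{12} = 109.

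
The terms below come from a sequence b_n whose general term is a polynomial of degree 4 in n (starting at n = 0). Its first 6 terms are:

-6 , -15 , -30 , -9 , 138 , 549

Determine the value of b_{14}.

1st diffs: -9, -15, 21, 147, 411.
2nd diffs: -6, 36, 126, 264.
3rd diffs: 42, 90, 138.
4th diffs: 48, 48 (constant).
Newton forward-difference form: b_n = -6 + (-9)·C(n,1) + (-6)·C(n,2) + 42·C(n,3) + 48·C(n,4).
At n = 14: n = 14, so b_{14} = -6 - 126 - 546 + 15288 + 48048 = 62658.

62658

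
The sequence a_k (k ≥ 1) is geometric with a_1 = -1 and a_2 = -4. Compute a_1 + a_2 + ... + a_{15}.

Common ratio r = 4.
a_k = (-1)·4^(k-1).
S = (-1)·(4^15 - 1)/(4 - 1) = (-1)·(1073741824 - 1)/(3) = -357913941.

-357913941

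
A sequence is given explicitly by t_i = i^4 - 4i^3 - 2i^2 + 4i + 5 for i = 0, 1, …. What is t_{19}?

t_{19} = 1·19^4 - 4·19^3 - 2·19^2 + 4·19 + 5 = 102244.

102244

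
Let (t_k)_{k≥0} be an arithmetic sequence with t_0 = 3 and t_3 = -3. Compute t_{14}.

-25

Common difference d = (-3 - 3) / (3 - 0) = -2.
t_k = 3 + (k - 0)·(-2).
t_{14} = 3 + 14·(-2) = -25.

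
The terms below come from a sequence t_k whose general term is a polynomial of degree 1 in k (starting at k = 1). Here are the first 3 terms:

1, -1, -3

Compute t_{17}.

-31

1st diffs: -2, -2 (constant).
So t_k = -2k + 3.
Evaluating at k = 17 gives t_{17} = -31.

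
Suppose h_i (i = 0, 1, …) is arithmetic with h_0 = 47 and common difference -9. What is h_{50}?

-403

h_i = 47 + (i - 0)·(-9).
h_{50} = 47 + 50·(-9) = -403.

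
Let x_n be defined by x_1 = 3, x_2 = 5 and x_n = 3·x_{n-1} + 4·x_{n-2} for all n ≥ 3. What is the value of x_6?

1637

Iterate the recurrence:
x_3 = 27;  x_4 = 101;  x_5 = 411;  x_6 = 1637.
(Characteristic roots are 4 and -1.)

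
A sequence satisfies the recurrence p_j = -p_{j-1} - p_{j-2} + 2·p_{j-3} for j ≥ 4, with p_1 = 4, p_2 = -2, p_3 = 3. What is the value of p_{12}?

p_4 = 7  p_5 = -14  p_6 = 13  p_7 = 15  p_8 = -56  p_9 = 67  p_{10} = 19  p_{11} = -198  p_{12} = 313.

313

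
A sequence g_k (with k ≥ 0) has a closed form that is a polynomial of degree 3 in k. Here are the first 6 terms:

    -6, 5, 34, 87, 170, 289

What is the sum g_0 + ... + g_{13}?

13475

1st diffs: 11, 29, 53, 83, 119.
2nd diffs: 18, 24, 30, 36.
3rd diffs: 6, 6, 6 (constant).
Newton forward-difference form: g_k = -6 + 11·C(k,1) + 18·C(k,2) + 6·C(k,3).
Continuing: …, 450, 659, 922, 1245, …, g_{13} = 3257.
Summing k = 0..13 (14 terms) gives 13475.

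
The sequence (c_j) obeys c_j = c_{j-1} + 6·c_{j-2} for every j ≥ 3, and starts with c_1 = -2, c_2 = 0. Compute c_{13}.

Compute successive terms:
c_3 = -12  c_4 = -12  c_5 = -84  …  c_{10} = -15132  c_{11} = -48468  c_{12} = -139260  c_{13} = -430068.
(Characteristic roots are 3 and -2.)

-430068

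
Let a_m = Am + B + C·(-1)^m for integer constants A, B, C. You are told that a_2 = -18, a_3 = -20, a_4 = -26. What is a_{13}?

-60

The three given values yield: 2A + B + C = -18; 3A + B - C = -20; 4A + B + C = -26.
Subtracting the first from the second: A - 2C = -2.
Subtracting the second from the third: A + 2C = -6.
Solving: C = -1, A = -4, then B = -9.
Therefore a_{13} = -52 + (-9) + (-1)·(-1) = -60.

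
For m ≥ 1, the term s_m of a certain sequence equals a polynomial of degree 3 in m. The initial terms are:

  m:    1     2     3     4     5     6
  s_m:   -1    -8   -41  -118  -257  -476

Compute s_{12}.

1st diffs: -7, -33, -77, -139, -219.
2nd diffs: -26, -44, -62, -80.
3rd diffs: -18, -18, -18 (constant).
Newton forward-difference form: s_m = -1 + (-7)·C(m-1,1) + (-26)·C(m-1,2) + (-18)·C(m-1,3).
At m = 12: m-1 = 11, so s_{12} = -1 - 77 - 1430 - 2970 = -4478.

-4478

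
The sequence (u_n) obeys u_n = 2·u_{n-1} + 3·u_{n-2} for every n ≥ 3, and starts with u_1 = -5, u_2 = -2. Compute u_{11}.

Applying the relation repeatedly:
u_3 = -19; u_4 = -44; u_5 = -145; u_6 = -422; u_7 = -1279; u_8 = -3824; u_9 = -11485; u_{10} = -34442; u_{11} = -103339.
(Characteristic roots are 3 and -1.)

-103339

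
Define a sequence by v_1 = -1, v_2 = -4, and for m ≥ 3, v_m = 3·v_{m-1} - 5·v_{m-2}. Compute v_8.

Applying the relation repeatedly:
v_3 = -7; v_4 = -1; v_5 = 32; v_6 = 101; v_7 = 143; v_8 = -76.

-76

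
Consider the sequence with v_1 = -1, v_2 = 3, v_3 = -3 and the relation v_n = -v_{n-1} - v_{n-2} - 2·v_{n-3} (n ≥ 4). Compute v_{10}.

26

Applying the relation repeatedly:
v_4 = 2; v_5 = -5; v_6 = 9; v_7 = -8; v_8 = 9; v_9 = -19; v_{10} = 26.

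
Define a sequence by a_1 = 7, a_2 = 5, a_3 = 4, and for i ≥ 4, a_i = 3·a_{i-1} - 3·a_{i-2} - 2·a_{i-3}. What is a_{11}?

a_4 = -17  a_5 = -73  a_6 = -176  a_7 = -275  a_8 = -151  a_9 = 724  a_{10} = 3175  a_{11} = 7655.

7655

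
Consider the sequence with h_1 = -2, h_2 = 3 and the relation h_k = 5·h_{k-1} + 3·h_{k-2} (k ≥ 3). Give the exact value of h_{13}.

264235662

Iterate the recurrence:
h_3 = 9  h_4 = 54  h_5 = 297  …  h_{10} = 1552878  h_{11} = 8605089  h_{12} = 47684079  h_{13} = 264235662.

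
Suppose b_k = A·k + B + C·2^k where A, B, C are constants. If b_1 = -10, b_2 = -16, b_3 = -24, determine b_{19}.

Write the equations: A + B + 2C = -10; 2A + B + 4C = -16; 3A + B + 8C = -24.
Subtracting the first from the second: A + 2C = -6.
Subtracting the second from the third: A + 4C = -8.
Solving: C = -1, A = -4, then B = -4.
Therefore b_{19} = -76 + (-4) + (-1)·524288 = -524368.

-524368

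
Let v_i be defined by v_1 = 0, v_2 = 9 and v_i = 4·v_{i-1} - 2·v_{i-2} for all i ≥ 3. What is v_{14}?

27256896

v_3 = 36  v_4 = 126  v_5 = 432  …  v_{11} = 684864  v_{12} = 2338272  v_{13} = 7983360  v_{14} = 27256896.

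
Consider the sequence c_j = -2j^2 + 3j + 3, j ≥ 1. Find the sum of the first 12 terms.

-1030

Over j = 1..12: Σj = 78, Σj² = 650.
Total = (-2)·650 + (3)·78 + (3)·12 = -1030.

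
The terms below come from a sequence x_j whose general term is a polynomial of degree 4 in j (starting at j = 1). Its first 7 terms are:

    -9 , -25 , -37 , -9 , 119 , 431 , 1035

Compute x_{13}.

1st diffs: -16, -12, 28, 128, 312, 604.
2nd diffs: 4, 40, 100, 184, 292.
3rd diffs: 36, 60, 84, 108.
4th diffs: 24, 24, 24 (constant).
Newton forward-difference form: x_j = -9 + (-16)·C(j-1,1) + 4·C(j-1,2) + 36·C(j-1,3) + 24·C(j-1,4).
At j = 13: j-1 = 12, so x_{13} = -9 - 192 + 264 + 7920 + 11880 = 19863.

19863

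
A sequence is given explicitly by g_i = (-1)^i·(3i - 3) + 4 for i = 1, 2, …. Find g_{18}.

(-1)^18 = 1; 3i - 3 at i=18 is 51; so g_{18} = 55.

55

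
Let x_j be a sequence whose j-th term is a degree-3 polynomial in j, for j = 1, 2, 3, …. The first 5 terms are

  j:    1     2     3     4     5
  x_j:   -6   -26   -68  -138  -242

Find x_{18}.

-7418

1st diffs: -20, -42, -70, -104.
2nd diffs: -22, -28, -34.
3rd diffs: -6, -6 (constant).
Newton forward-difference form: x_j = -6 + (-20)·C(j-1,1) + (-22)·C(j-1,2) + (-6)·C(j-1,3).
At j = 18: j-1 = 17, so x_{18} = -6 - 340 - 2992 - 4080 = -7418.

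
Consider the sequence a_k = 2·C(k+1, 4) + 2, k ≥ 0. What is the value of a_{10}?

662

C(11, 4) = 330, so a_{10} = 662.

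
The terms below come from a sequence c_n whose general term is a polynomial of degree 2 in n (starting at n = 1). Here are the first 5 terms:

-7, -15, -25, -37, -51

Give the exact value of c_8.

-105

1st diffs: -8, -10, -12, -14.
2nd diffs: -2, -2, -2 (constant).
Newton forward-difference form: c_n = -7 + (-8)·C(n-1,1) + (-2)·C(n-1,2).
At n = 8: n-1 = 7, so c_8 = -7 - 56 - 42 = -105.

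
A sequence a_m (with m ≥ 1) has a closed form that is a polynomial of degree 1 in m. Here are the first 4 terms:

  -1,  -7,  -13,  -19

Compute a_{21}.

1st diffs: -6, -6, -6 (constant).
So a_m = -6m + 5.
Evaluating at m = 21 gives a_{21} = -121.

-121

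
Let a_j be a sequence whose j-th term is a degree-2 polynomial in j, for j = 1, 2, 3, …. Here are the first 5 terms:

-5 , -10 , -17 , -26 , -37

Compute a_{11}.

1st diffs: -5, -7, -9, -11.
2nd diffs: -2, -2, -2 (constant).
So a_j = -j^2 - 2j - 2.
Evaluating at j = 11 gives a_{11} = -145.

-145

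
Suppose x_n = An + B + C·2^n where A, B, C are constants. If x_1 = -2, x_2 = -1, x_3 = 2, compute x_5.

24

Write the equations: A + B + 2C = -2; 2A + B + 4C = -1; 3A + B + 8C = 2.
Subtracting the first from the second: A + 2C = 1.
Subtracting the second from the third: A + 4C = 3.
Solving: C = 1, A = -1, then B = -3.
So x_n = -1·n + (-3) + 1·2^n; at n=5 this is 24.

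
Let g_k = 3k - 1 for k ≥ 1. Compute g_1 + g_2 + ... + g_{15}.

Over k = 1..15: Σk = 120.
Total = (3)·120 + (-1)·15 = 345.

345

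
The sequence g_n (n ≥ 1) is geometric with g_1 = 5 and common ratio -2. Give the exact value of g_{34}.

g_n = 5·(-2)^(n-1).
g_{34} = 5·(-2)^33 = -42949672960.

-42949672960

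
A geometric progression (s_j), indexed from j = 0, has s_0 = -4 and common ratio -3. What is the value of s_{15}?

s_j = (-4)·(-3)^(j-0).
s_{15} = (-4)·(-3)^15 = 57395628.

57395628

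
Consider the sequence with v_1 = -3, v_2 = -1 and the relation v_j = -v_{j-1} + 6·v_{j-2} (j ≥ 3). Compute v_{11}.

-61097

Applying the relation repeatedly:
v_3 = -17;  v_4 = 11;  v_5 = -113;  v_6 = 179;  v_7 = -857;  v_8 = 1931;  v_9 = -7073;  v_{10} = 18659;  v_{11} = -61097.
(Characteristic roots are 2 and -3.)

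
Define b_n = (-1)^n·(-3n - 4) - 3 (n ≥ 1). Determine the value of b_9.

28

(-1)^9 = -1; -3n - 4 at n=9 is -31; so b_9 = 28.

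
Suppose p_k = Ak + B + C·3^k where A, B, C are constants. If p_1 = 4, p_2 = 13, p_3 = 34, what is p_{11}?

Plug in k = 1, 2, 3: A + B + 3C = 4; 2A + B + 9C = 13; 3A + B + 27C = 34.
Subtracting the first from the second: A + 6C = 9.
Subtracting the second from the third: A + 18C = 21.
Solving: C = 1, A = 3, then B = -2.
Hence p_{11} = 3·11 + (-2) + 1·177147 = 177178.

177178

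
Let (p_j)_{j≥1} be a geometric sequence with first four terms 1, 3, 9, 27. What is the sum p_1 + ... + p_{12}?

Common ratio r = 3.
p_j = 1·3^(j-1).
S = 1·(3^12 - 1)/(3 - 1) = 1·(531441 - 1)/(2) = 265720.

265720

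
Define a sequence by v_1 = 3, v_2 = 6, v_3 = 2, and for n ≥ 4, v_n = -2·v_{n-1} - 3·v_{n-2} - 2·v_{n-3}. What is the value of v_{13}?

-394

Iterate the recurrence:
v_4 = -28; v_5 = 38; v_6 = 4; v_7 = -66; v_8 = 44; v_9 = 102; v_{10} = -204; v_{11} = 14; v_{12} = 380; v_{13} = -394.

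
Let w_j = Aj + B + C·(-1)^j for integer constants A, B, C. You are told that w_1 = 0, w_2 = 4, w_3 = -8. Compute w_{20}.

The three given values yield: A + B - C = 0; 2A + B + C = 4; 3A + B - C = -8.
Subtracting the first from the second: A + 2C = 4.
Subtracting the second from the third: A - 2C = -12.
Solving: C = 4, A = -4, then B = 8.
So w_j = -4·j + 8 + 4·(-1)^j; at j=20 this is -68.

-68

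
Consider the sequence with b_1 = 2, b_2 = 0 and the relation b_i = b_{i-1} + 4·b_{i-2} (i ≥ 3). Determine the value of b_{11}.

b_3 = 8; b_4 = 8; b_5 = 40; b_6 = 72; b_7 = 232; b_8 = 520; b_9 = 1448; b_{10} = 3528; b_{11} = 9320.

9320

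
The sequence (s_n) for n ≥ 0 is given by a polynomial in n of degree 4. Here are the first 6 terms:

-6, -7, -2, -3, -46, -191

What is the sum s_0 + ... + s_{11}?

1st diffs: -1, 5, -1, -43, -145.
2nd diffs: 6, -6, -42, -102.
3rd diffs: -12, -36, -60.
4th diffs: -24, -24 (constant).
Newton forward-difference form: s_n = -6 + (-1)·C(n,1) + 6·C(n,2) + (-12)·C(n,3) + (-24)·C(n,4).
Continuing: …, -522, -1147, -2198, -3831, …, s_{11} = -9587.
Summing n = 0..11 (12 terms) gives -23766.

-23766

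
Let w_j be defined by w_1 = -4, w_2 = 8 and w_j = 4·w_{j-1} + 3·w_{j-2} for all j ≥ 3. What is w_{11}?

Step forward from the initial values:
w_3 = 20;  w_4 = 104;  w_5 = 476;  w_6 = 2216;  w_7 = 10292;  w_8 = 47816;  w_9 = 222140;  w_{10} = 1032008;  w_{11} = 4794452.

4794452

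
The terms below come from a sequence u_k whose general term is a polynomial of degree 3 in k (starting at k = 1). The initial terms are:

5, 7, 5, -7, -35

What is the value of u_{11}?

1st diffs: 2, -2, -12, -28.
2nd diffs: -4, -10, -16.
3rd diffs: -6, -6 (constant).
Newton forward-difference form: u_k = 5 + 2·C(k-1,1) + (-4)·C(k-1,2) + (-6)·C(k-1,3).
At k = 11: k-1 = 10, so u_{11} = 5 + 20 - 180 - 720 = -875.

-875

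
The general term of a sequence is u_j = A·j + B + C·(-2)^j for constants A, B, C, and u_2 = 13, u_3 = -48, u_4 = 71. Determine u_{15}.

The three given values yield: 2A + B + 4C = 13; 3A + B - 8C = -48; 4A + B + 16C = 71.
Subtracting the first from the second: A - 12C = -61.
Subtracting the second from the third: A + 24C = 119.
Solving: C = 5, A = -1, then B = -5.
Hence u_{15} = -1·15 + (-5) + 5·(-32768) = -163860.

-163860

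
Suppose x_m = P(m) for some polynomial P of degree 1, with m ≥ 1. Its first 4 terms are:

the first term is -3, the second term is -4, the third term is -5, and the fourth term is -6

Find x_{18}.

-20

1st diffs: -1, -1, -1 (constant).
So x_m = -m - 2.
Evaluating at m = 18 gives x_{18} = -20.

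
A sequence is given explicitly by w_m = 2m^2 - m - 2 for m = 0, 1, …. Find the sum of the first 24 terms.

8324

Over m = 0..23: Σm = 276, Σm² = 4324.
Total = (2)·4324 + (-1)·276 + (-2)·24 = 8324.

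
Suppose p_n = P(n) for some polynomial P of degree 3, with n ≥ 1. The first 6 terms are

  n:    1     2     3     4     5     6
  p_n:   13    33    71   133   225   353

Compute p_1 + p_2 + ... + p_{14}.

1st diffs: 20, 38, 62, 92, 128.
2nd diffs: 18, 24, 30, 36.
3rd diffs: 6, 6, 6 (constant).
Newton forward-difference form: p_n = 13 + 20·C(n-1,1) + 18·C(n-1,2) + 6·C(n-1,3).
Continuing: …, 523, 741, 1013, 1345, …, p_{14} = 3393.
Summing n = 1..14 (14 terms) gives 14560.

14560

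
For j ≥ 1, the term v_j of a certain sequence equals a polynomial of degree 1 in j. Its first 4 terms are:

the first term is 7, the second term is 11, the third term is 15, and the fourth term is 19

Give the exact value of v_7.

1st diffs: 4, 4, 4 (constant).
So v_j = 4j + 3.
Evaluating at j = 7 gives v_7 = 31.

31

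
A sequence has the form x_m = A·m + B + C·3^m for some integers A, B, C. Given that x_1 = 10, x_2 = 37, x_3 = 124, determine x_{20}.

Plug in m = 1, 2, 3: A + B + 3C = 10; 2A + B + 9C = 37; 3A + B + 27C = 124.
Subtracting the first from the second: A + 6C = 27.
Subtracting the second from the third: A + 18C = 87.
Solving: C = 5, A = -3, then B = -2.
Hence x_{20} = -3·20 + (-2) + 5·3486784401 = 17433921943.

17433921943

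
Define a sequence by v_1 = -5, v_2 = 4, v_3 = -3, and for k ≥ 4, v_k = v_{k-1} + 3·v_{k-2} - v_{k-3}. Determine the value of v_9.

Iterate the recurrence:
v_4 = 14, v_5 = 1, v_6 = 46, v_7 = 35, v_8 = 172, v_9 = 231.

231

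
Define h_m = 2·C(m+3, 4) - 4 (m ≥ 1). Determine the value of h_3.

26

C(6, 4) = 15, so h_3 = 26.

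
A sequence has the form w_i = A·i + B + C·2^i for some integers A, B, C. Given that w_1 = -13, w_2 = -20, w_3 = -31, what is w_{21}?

At i = 1, 2, 3: A + B + 2C = -13; 2A + B + 4C = -20; 3A + B + 8C = -31.
Subtracting the first from the second: A + 2C = -7.
Subtracting the second from the third: A + 4C = -11.
Solving: C = -2, A = -3, then B = -6.
Hence w_{21} = -3·21 + (-6) + (-2)·2097152 = -4194373.

-4194373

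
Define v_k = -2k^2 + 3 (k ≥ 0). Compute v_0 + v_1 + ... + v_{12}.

-1261

Over k = 0..12: Σk = 78, Σk² = 650.
Total = (-2)·650 + (3)·13 = -1261.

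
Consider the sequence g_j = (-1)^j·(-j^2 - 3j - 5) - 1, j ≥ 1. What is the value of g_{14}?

(-1)^14 = 1; -j^2 - 3j - 5 at j=14 is -243; so g_{14} = -244.

-244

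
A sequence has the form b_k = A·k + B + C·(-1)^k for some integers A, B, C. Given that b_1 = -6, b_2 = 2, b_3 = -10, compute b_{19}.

The three given values yield: A + B - C = -6; 2A + B + C = 2; 3A + B - C = -10.
Subtracting the first from the second: A + 2C = 8.
Subtracting the second from the third: A - 2C = -12.
Solving: C = 5, A = -2, then B = 1.
So b_k = -2·k + 1 + 5·(-1)^k; at k=19 this is -42.

-42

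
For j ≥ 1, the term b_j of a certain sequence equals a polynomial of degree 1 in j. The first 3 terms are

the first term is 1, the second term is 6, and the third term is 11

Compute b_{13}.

1st diffs: 5, 5 (constant).
So b_j = 5j - 4.
Evaluating at j = 13 gives b_{13} = 61.

61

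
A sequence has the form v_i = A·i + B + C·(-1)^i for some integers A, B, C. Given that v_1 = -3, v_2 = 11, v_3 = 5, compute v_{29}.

Write the equations: A + B - C = -3; 2A + B + C = 11; 3A + B - C = 5.
Subtracting the first from the second: A + 2C = 14.
Subtracting the second from the third: A - 2C = -6.
Solving: C = 5, A = 4, then B = -2.
Hence v_{29} = 4·29 + (-2) + 5·(-1) = 109.

109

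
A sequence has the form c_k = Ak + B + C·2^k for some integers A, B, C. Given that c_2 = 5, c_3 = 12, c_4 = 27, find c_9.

Write the equations: 2A + B + 4C = 5; 3A + B + 8C = 12; 4A + B + 16C = 27.
Subtracting the first from the second: A + 4C = 7.
Subtracting the second from the third: A + 8C = 15.
Solving: C = 2, A = -1, then B = -1.
So c_k = -1·k + (-1) + 2·2^k; at k=9 this is 1014.

1014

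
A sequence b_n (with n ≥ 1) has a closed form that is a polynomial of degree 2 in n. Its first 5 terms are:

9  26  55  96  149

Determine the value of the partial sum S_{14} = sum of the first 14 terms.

6041

1st diffs: 17, 29, 41, 53.
2nd diffs: 12, 12, 12 (constant).
So b_n = 6n^2 - n + 4.
Continuing: …, 214, 291, 380, 481, …, b_{14} = 1166.
Summing n = 1..14 (14 terms) gives 6041.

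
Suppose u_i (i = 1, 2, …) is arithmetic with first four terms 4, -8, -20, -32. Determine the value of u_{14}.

Common difference d = -12.
u_i = 4 + (i - 1)·(-12).
u_{14} = 4 + 13·(-12) = -152.

-152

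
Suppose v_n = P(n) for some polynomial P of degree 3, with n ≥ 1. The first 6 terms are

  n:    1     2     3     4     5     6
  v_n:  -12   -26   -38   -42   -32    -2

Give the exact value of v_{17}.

1st diffs: -14, -12, -4, 10, 30.
2nd diffs: 2, 8, 14, 20.
3rd diffs: 6, 6, 6 (constant).
Newton forward-difference form: v_n = -12 + (-14)·C(n-1,1) + 2·C(n-1,2) + 6·C(n-1,3).
At n = 17: n-1 = 16, so v_{17} = -12 - 224 + 240 + 3360 = 3364.

3364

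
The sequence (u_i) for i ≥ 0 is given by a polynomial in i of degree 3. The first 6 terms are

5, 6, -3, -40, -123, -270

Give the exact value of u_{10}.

1st diffs: 1, -9, -37, -83, -147.
2nd diffs: -10, -28, -46, -64.
3rd diffs: -18, -18, -18 (constant).
Newton forward-difference form: u_i = 5 + 1·C(i,1) + (-10)·C(i,2) + (-18)·C(i,3).
At i = 10: i = 10, so u_{10} = 5 + 10 - 450 - 2160 = -2595.

-2595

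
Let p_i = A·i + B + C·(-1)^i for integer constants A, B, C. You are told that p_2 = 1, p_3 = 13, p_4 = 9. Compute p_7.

At i = 2, 3, 4: 2A + B + C = 1; 3A + B - C = 13; 4A + B + C = 9.
Subtracting the first from the second: A - 2C = 12.
Subtracting the second from the third: A + 2C = -4.
Solving: C = -4, A = 4, then B = -3.
So p_i = 4·i + (-3) + (-4)·(-1)^i; at i=7 this is 29.

29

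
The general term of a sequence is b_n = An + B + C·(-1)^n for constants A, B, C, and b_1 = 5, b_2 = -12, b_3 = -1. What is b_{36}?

-114

Plug in n = 1, 2, 3: A + B - C = 5; 2A + B + C = -12; 3A + B - C = -1.
Subtracting the first from the second: A + 2C = -17.
Subtracting the second from the third: A - 2C = 11.
Solving: C = -7, A = -3, then B = 1.
Hence b_{36} = -3·36 + 1 + (-7)·1 = -114.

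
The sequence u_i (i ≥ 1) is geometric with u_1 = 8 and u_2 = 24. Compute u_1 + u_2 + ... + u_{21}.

Common ratio r = 3.
u_i = 8·3^(i-1).
S = 8·(3^21 - 1)/(3 - 1) = 8·(10460353203 - 1)/(2) = 41841412808.

41841412808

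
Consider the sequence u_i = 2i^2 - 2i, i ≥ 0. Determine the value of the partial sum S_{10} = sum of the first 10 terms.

Over i = 0..9: Σi = 45, Σi² = 285.
Total = (2)·285 + (-2)·45 = 480.

480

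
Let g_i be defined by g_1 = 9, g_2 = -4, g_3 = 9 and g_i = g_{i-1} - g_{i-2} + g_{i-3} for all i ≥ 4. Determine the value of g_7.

Compute successive terms:
g_4 = 22; g_5 = 9; g_6 = -4; g_7 = 9.

9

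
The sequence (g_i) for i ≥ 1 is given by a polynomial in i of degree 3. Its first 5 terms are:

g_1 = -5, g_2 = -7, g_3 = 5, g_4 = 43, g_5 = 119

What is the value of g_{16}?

6895

1st diffs: -2, 12, 38, 76.
2nd diffs: 14, 26, 38.
3rd diffs: 12, 12 (constant).
Newton forward-difference form: g_i = -5 + (-2)·C(i-1,1) + 14·C(i-1,2) + 12·C(i-1,3).
At i = 16: i-1 = 15, so g_{16} = -5 - 30 + 1470 + 5460 = 6895.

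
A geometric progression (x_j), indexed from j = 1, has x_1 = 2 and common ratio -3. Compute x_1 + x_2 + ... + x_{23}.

x_j = 2·(-3)^(j-1).
S = 2·((-3)^23 - 1)/(-3 - 1) = 2·(-94143178827 - 1)/(-4) = 47071589414.

47071589414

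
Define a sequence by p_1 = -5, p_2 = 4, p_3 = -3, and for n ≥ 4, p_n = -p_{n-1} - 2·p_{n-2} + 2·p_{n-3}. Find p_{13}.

-2667

p_4 = -15; p_5 = 29; p_6 = -5; p_7 = -83; p_8 = 151; p_9 = 5; p_{10} = -473; p_{11} = 765; p_{12} = 191; p_{13} = -2667.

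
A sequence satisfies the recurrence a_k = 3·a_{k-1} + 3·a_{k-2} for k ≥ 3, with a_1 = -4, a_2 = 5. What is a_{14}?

13388085

Iterate the recurrence:
a_3 = 3;  a_4 = 24;  a_5 = 81;  …;  a_{11} = 245673;  a_{12} = 931419;  a_{13} = 3531276;  a_{14} = 13388085.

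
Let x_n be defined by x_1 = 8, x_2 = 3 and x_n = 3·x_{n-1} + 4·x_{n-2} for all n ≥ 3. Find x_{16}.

Compute successive terms:
x_3 = 41; x_4 = 135; x_5 = 569; …; x_{13} = 36909881; x_{14} = 147639495; x_{15} = 590558009; x_{16} = 2362232007.
(Characteristic roots are 4 and -1.)

2362232007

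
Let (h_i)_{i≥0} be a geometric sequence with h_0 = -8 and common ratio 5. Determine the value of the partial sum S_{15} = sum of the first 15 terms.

h_i = (-8)·5^(i-0).
S = (-8)·(5^15 - 1)/(5 - 1) = (-8)·(30517578125 - 1)/(4) = -61035156248.

-61035156248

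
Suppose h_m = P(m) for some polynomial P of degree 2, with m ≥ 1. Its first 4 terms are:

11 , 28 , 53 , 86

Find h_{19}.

1st diffs: 17, 25, 33.
2nd diffs: 8, 8 (constant).
So h_m = 4m^2 + 5m + 2.
Evaluating at m = 19 gives h_{19} = 1541.

1541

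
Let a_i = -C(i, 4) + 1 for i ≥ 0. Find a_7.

-34

C(7, 4) = 35, so a_7 = -34.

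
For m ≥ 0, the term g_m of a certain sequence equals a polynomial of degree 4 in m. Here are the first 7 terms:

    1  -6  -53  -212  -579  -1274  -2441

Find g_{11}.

-22076

1st diffs: -7, -47, -159, -367, -695, -1167.
2nd diffs: -40, -112, -208, -328, -472.
3rd diffs: -72, -96, -120, -144.
4th diffs: -24, -24, -24 (constant).
Newton forward-difference form: g_m = 1 + (-7)·C(m,1) + (-40)·C(m,2) + (-72)·C(m,3) + (-24)·C(m,4).
At m = 11: m = 11, so g_{11} = 1 - 77 - 2200 - 11880 - 7920 = -22076.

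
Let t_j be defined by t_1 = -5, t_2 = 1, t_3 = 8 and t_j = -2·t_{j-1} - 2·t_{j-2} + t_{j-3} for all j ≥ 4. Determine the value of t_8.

185

t_4 = -23  t_5 = 31  t_6 = -8  t_7 = -69  t_8 = 185.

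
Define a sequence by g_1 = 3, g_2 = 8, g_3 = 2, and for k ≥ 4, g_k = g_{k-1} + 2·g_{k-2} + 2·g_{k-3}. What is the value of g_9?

1168

Compute successive terms:
g_4 = 24  g_5 = 44  g_6 = 96  g_7 = 232  g_8 = 512  g_9 = 1168.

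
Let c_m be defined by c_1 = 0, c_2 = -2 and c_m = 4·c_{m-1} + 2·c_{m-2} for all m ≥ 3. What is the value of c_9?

Applying the relation repeatedly:
c_3 = -8; c_4 = -36; c_5 = -160; c_6 = -712; c_7 = -3168; c_8 = -14096; c_9 = -62720.

-62720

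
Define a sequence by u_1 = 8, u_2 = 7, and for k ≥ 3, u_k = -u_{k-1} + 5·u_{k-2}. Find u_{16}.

-7741678

Compute successive terms:
u_3 = 33  u_4 = 2  u_5 = 163  …  u_{13} = 364808  u_{14} = -986273  u_{15} = 2810313  u_{16} = -7741678.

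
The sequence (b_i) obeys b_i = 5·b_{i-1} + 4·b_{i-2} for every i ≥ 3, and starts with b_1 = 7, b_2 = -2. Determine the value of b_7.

15618

Step forward from the initial values:
b_3 = 18; b_4 = 82; b_5 = 482; b_6 = 2738; b_7 = 15618.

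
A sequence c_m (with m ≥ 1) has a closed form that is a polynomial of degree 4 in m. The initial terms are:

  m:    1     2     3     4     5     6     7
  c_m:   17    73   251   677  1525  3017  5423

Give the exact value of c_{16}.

136517

1st diffs: 56, 178, 426, 848, 1492, 2406.
2nd diffs: 122, 248, 422, 644, 914.
3rd diffs: 126, 174, 222, 270.
4th diffs: 48, 48, 48 (constant).
So c_m = 2m^4 + m^3 + 5m^2 + 4m + 5.
Evaluating at m = 16 gives c_{16} = 136517.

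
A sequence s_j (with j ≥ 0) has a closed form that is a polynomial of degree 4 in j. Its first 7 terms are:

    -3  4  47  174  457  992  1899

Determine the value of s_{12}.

1st diffs: 7, 43, 127, 283, 535, 907.
2nd diffs: 36, 84, 156, 252, 372.
3rd diffs: 48, 72, 96, 120.
4th diffs: 24, 24, 24 (constant).
Newton forward-difference form: s_j = -3 + 7·C(j,1) + 36·C(j,2) + 48·C(j,3) + 24·C(j,4).
At j = 12: j = 12, so s_{12} = -3 + 84 + 2376 + 10560 + 11880 = 24897.

24897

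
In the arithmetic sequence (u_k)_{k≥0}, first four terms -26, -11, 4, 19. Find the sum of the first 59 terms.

Common difference d = 15.
u_k = -26 + (k - 0)·15.
u_{58} = 844; S = 59·(-26 + 844)/2 = 24131.

24131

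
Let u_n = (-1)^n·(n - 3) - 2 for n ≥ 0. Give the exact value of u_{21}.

(-1)^21 = -1; n - 3 at n=21 is 18; so u_{21} = -20.

-20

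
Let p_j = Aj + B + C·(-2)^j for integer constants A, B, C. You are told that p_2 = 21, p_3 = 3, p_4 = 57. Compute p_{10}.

2109

Plug in j = 2, 3, 4: 2A + B + 4C = 21; 3A + B - 8C = 3; 4A + B + 16C = 57.
Subtracting the first from the second: A - 12C = -18.
Subtracting the second from the third: A + 24C = 54.
Solving: C = 2, A = 6, then B = 1.
So p_j = 6·j + 1 + 2·(-2)^j; at j=10 this is 2109.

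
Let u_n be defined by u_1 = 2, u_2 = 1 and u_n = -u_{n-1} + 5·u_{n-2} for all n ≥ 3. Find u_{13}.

u_3 = 9  u_4 = -4  u_5 = 49  …  u_{10} = -5524  u_{11} = 16669  u_{12} = -44289  u_{13} = 127634.

127634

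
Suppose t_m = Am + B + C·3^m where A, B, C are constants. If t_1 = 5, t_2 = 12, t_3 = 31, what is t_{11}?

Write the equations: A + B + 3C = 5; 2A + B + 9C = 12; 3A + B + 27C = 31.
Subtracting the first from the second: A + 6C = 7.
Subtracting the second from the third: A + 18C = 19.
Solving: C = 1, A = 1, then B = 1.
Hence t_{11} = 1·11 + 1 + 1·177147 = 177159.

177159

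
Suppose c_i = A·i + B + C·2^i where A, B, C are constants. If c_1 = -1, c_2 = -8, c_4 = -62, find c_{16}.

The three given values yield: A + B + 2C = -1; 2A + B + 4C = -8; 4A + B + 16C = -62.
Subtracting the first from the second: A + 2C = -7.
Subtracting the second from the third: 2A + 12C = -54.
Solving: C = -5, A = 3, then B = 6.
Hence c_{16} = 3·16 + 6 + (-5)·65536 = -327626.

-327626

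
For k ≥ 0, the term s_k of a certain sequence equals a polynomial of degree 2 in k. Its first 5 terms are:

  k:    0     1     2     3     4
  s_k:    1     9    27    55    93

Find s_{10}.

531

1st diffs: 8, 18, 28, 38.
2nd diffs: 10, 10, 10 (constant).
So s_k = 5k^2 + 3k + 1.
Evaluating at k = 10 gives s_{10} = 531.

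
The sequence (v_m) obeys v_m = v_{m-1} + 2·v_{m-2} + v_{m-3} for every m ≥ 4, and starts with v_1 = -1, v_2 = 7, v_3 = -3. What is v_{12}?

Compute successive terms:
v_4 = 10;  v_5 = 11;  v_6 = 28;  v_7 = 60;  v_8 = 127;  v_9 = 275;  v_{10} = 589;  v_{11} = 1266;  v_{12} = 2719.

2719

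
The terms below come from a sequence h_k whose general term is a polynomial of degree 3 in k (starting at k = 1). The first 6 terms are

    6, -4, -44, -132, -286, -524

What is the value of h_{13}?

-6054

1st diffs: -10, -40, -88, -154, -238.
2nd diffs: -30, -48, -66, -84.
3rd diffs: -18, -18, -18 (constant).
Newton forward-difference form: h_k = 6 + (-10)·C(k-1,1) + (-30)·C(k-1,2) + (-18)·C(k-1,3).
At k = 13: k-1 = 12, so h_{13} = 6 - 120 - 1980 - 3960 = -6054.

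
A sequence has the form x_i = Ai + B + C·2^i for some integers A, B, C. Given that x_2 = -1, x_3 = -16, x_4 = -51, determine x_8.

-1231

Write the equations: 2A + B + 4C = -1; 3A + B + 8C = -16; 4A + B + 16C = -51.
Subtracting the first from the second: A + 4C = -15.
Subtracting the second from the third: A + 8C = -35.
Solving: C = -5, A = 5, then B = 9.
Hence x_8 = 5·8 + 9 + (-5)·256 = -1231.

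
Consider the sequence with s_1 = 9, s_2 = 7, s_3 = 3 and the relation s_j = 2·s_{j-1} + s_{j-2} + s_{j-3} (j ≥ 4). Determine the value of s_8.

871

Step forward from the initial values:
s_4 = 22  s_5 = 54  s_6 = 133  s_7 = 342  s_8 = 871.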